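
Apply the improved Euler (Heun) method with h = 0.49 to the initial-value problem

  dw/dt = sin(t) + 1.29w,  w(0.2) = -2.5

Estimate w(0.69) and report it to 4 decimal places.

-4.3443

Heun: k1 = f(t_n, w_n); k2 = f(t_n + h, w_n + h·k1); w_{n+1} = w_n + (h/2)·(k1 + k2).
t=0.200000, w=-2.500000:
  k1 = f(0.200000, -2.500000) = -3.026331
  k2 = f(0.690000, -3.982902) = -4.501406
  w ← -2.500000 + (0.49/2)·(-3.026331 + (-4.501406)) = -4.344296
w(0.69) ≈ -4.3443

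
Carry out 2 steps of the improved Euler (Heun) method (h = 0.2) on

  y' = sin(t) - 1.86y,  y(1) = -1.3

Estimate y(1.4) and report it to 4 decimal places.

Heun: k1 = f(t_n, y_n); k2 = f(t_n + h, y_n + h·k1); y_{n+1} = y_n + (h/2)·(k1 + k2).
t=1.000000, y=-1.300000:
  k1 = f(1.000000, -1.300000) = 3.259471
  k2 = f(1.200000, -0.648106) = 2.137516
  y ← -1.300000 + (0.2/2)·(3.259471 + 2.137516) = -0.760301
t=1.200000, y=-0.760301:
  k1 = f(1.200000, -0.760301) = 2.346200
  k2 = f(1.400000, -0.291061) = 1.526824
  y ← -0.760301 + (0.2/2)·(2.346200 + 1.526824) = -0.372999
y(1.4) ≈ -0.3730

-0.3730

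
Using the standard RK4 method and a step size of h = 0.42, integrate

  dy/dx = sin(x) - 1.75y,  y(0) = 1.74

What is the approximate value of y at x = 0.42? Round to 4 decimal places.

0.9065

RK4: k1 = f(x_n, y_n); k2 = f(x_n + h/2, y_n + (h/2)·k1); k3 = f(x_n + h/2, y_n + (h/2)·k2); k4 = f(x_n + h, y_n + h·k3); y_{n+1} = y_n + (h/6)·(k1 + 2k2 + 2k3 + k4).
x=0.000000, y=1.740000:
  k1 = f(0.000000, 1.740000) = -3.045000
  k2 = f(0.210000, 1.100550) = -1.717503
  k3 = f(0.210000, 1.379324) = -2.205358
  k4 = f(0.420000, 0.813750) = -1.016301
  y ← 1.740000 + (0.42/6)·(k1 + 2k2 + 2k3 + k4) = 0.906508
y(0.42) ≈ 0.9065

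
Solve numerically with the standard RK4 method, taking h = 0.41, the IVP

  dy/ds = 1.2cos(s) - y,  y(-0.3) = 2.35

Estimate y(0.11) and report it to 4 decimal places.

RK4: k1 = f(s_n, y_n); k2 = f(s_n + h/2, y_n + (h/2)·k1); k3 = f(s_n + h/2, y_n + (h/2)·k2); k4 = f(s_n + h, y_n + h·k3); y_{n+1} = y_n + (h/6)·(k1 + 2k2 + 2k3 + k4).
s=-0.300000, y=2.350000:
  k1 = f(-0.300000, 2.350000) = -1.203596
  k2 = f(-0.095000, 2.103263) = -0.908674
  k3 = f(-0.095000, 2.163722) = -0.969133
  k4 = f(0.110000, 1.952656) = -0.759908
  y ← 2.350000 + (0.41/6)·(k1 + 2k2 + 2k3 + k4) = 1.959194
y(0.11) ≈ 1.9592

1.9592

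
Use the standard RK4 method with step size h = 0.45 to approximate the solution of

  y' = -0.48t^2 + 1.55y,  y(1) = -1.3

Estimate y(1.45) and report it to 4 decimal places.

-3.0625

RK4: k1 = f(t_n, y_n); k2 = f(t_n + h/2, y_n + (h/2)·k1); k3 = f(t_n + h/2, y_n + (h/2)·k2); k4 = f(t_n + h, y_n + h·k3); y_{n+1} = y_n + (h/6)·(k1 + 2k2 + 2k3 + k4).
t=1.000000, y=-1.300000:
  k1 = f(1.000000, -1.300000) = -2.495000
  k2 = f(1.225000, -1.861375) = -3.605431
  k3 = f(1.225000, -2.111222) = -3.992694
  k4 = f(1.450000, -3.096712) = -5.809104
  y ← -1.300000 + (0.45/6)·(k1 + 2k2 + 2k3 + k4) = -3.062527
y(1.45) ≈ -3.0625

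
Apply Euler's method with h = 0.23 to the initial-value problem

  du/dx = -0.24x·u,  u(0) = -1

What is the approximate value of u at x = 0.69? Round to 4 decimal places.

-0.9622

Euler: u_{n+1} = u_n + h·f(x_n, u_n).
x=0.000000, u=-1.000000: f=0.000000 → u ← -1.000000 + 0.23·0.000000 = -1.000000
x=0.230000, u=-1.000000: f=0.055200 → u ← -1.000000 + 0.23·0.055200 = -0.987304
x=0.460000, u=-0.987304: f=0.108998 → u ← -0.987304 + 0.23·0.108998 = -0.962234
u(0.69) ≈ -0.9622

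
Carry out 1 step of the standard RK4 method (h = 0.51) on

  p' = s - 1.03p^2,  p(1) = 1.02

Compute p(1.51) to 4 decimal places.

1.0936

RK4: k1 = f(s_n, p_n); k2 = f(s_n + h/2, p_n + (h/2)·k1); k3 = f(s_n + h/2, p_n + (h/2)·k2); k4 = f(s_n + h, p_n + h·k3); p_{n+1} = p_n + (h/6)·(k1 + 2k2 + 2k3 + k4).
s=1.000000, p=1.020000:
  k1 = f(1.000000, 1.020000) = -0.071612
  k2 = f(1.255000, 1.001739) = 0.221415
  k3 = f(1.255000, 1.076461) = 0.061469
  k4 = f(1.510000, 1.051349) = 0.371505
  p ← 1.020000 + (0.51/6)·(k1 + 2k2 + 2k3 + k4) = 1.093581
p(1.51) ≈ 1.0936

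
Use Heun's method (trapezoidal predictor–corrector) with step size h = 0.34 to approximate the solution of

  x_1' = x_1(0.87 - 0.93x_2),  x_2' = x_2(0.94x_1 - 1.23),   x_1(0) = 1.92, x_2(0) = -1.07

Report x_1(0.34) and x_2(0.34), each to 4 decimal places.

Heun on (x_1,x_2): k1 = f(x_n, state_n); k2 = f(x_n + h, state_n + h·k1); state_{n+1} = state_n + (h/2)·(k1 + k2).
0.000000: (1.920000, -1.070000)
  k1 = (3.580992, -0.615036)
  predictor → (3.137537, -1.279112)
  k2 = (6.461991, -2.199159)
  → (3.627307, -1.548413)
(x_1(0.34), x_2(0.34)) ≈ (3.6273, -1.5484)

3.6273, -1.5484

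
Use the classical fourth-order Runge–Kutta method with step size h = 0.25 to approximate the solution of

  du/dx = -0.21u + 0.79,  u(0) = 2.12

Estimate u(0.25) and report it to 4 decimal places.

RK4: k1 = f(x_n, u_n); k2 = f(x_n + h/2, u_n + (h/2)·k1); k3 = f(x_n + h/2, u_n + (h/2)·k2); k4 = f(x_n + h, u_n + h·k3); u_{n+1} = u_n + (h/6)·(k1 + 2k2 + 2k3 + k4).
x=0.000000, u=2.120000:
  k1 = f(0.000000, 2.120000) = 0.344800
  k2 = f(0.125000, 2.163100) = 0.335749
  k3 = f(0.125000, 2.161969) = 0.335987
  k4 = f(0.250000, 2.203997) = 0.327161
  u ← 2.120000 + (0.25/6)·(k1 + 2k2 + 2k3 + k4) = 2.203976
u(0.25) ≈ 2.2040

2.2040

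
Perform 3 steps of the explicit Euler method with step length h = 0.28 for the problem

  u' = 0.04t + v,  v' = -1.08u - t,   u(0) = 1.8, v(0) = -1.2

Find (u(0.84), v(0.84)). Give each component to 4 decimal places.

Euler on (u,v): u_{n+1} = u_n + h·u', v_{n+1} = v_n + h·v'.
0.000000: (1.800000, -1.200000); f=(-1.200000, -1.944000) → (1.464000, -1.744320)
0.280000: (1.464000, -1.744320); f=(-1.733120, -1.861120) → (0.978726, -2.265434)
0.560000: (0.978726, -2.265434); f=(-2.243034, -1.617025) → (0.350677, -2.718200)
(u(0.84), v(0.84)) ≈ (0.3507, -2.7182)

0.3507, -2.7182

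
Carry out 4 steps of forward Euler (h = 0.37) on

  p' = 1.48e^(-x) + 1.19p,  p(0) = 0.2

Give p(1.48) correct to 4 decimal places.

Euler: p_{n+1} = p_n + h·f(x_n, p_n).
x=0.000000, p=0.200000: f=1.718000 → p ← 0.200000 + 0.37·1.718000 = 0.835660
x=0.370000, p=0.835660: f=2.016722 → p ← 0.835660 + 0.37·2.016722 = 1.581847
x=0.740000, p=1.581847: f=2.588527 → p ← 1.581847 + 0.37·2.588527 = 2.539602
x=1.110000, p=2.539602: f=3.509874 → p ← 2.539602 + 0.37·3.509874 = 3.838255
p(1.48) ≈ 3.8383

3.8383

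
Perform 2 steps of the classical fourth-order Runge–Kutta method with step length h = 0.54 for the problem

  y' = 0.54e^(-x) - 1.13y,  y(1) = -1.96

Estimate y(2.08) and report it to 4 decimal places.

RK4: k1 = f(x_n, y_n); k2 = f(x_n + h/2, y_n + (h/2)·k1); k3 = f(x_n + h/2, y_n + (h/2)·k2); k4 = f(x_n + h, y_n + h·k3); y_{n+1} = y_n + (h/6)·(k1 + 2k2 + 2k3 + k4).
x=1.000000, y=-1.960000:
  k1 = f(1.000000, -1.960000) = 2.413455
  k2 = f(1.270000, -1.308367) = 1.630104
  k3 = f(1.270000, -1.519872) = 1.869104
  k4 = f(1.540000, -0.950684) = 1.190038
  y ← -1.960000 + (0.54/6)·(k1 + 2k2 + 2k3 + k4) = -1.005828
x=1.540000, y=-1.005828:
  k1 = f(1.540000, -1.005828) = 1.252352
  k2 = f(1.810000, -0.667693) = 0.842867
  k3 = f(1.810000, -0.778254) = 0.967800
  k4 = f(2.080000, -0.483216) = 0.613496
  y ← -1.005828 + (0.54/6)·(k1 + 2k2 + 2k3 + k4) = -0.511982
y(2.08) ≈ -0.5120

-0.5120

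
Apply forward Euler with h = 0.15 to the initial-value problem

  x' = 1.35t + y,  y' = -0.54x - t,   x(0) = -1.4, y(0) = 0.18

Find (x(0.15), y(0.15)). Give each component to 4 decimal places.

-1.3730, 0.2934

Euler on (x,y): x_{n+1} = x_n + h·x', y_{n+1} = y_n + h·y'.
0.000000: (-1.400000, 0.180000); f=(0.180000, 0.756000) → (-1.373000, 0.293400)
(x(0.15), y(0.15)) ≈ (-1.3730, 0.2934)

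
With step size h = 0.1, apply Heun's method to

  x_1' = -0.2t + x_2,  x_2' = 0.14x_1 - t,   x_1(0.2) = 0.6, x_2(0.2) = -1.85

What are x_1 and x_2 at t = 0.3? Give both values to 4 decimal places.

Heun on (x_1,x_2): k1 = f(t_n, state_n); k2 = f(t_n + h, state_n + h·k1); state_{n+1} = state_n + (h/2)·(k1 + k2).
0.200000: (0.600000, -1.850000)
  k1 = (-1.890000, -0.116000)
  predictor → (0.411000, -1.861600)
  k2 = (-1.921600, -0.242460)
  → (0.409420, -1.867923)
(x_1(0.3), x_2(0.3)) ≈ (0.4094, -1.8679)

0.4094, -1.8679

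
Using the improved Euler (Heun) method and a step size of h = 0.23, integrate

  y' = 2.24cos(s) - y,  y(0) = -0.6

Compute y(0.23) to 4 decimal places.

-0.0287

Heun: k1 = f(s_n, y_n); k2 = f(s_n + h, y_n + h·k1); y_{n+1} = y_n + (h/2)·(k1 + k2).
s=0.000000, y=-0.600000:
  k1 = f(0.000000, -0.600000) = 2.840000
  k2 = f(0.230000, 0.053200) = 2.127813
  y ← -0.600000 + (0.23/2)·(2.840000 + 2.127813) = -0.028702
y(0.23) ≈ -0.0287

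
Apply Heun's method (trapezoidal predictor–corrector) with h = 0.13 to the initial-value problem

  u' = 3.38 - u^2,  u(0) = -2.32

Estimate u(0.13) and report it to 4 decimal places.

-2.6632

Heun: k1 = f(t_n, u_n); k2 = f(t_n + h, u_n + h·k1); u_{n+1} = u_n + (h/2)·(k1 + k2).
t=0.000000, u=-2.320000:
  k1 = f(0.000000, -2.320000) = -2.002400
  k2 = f(0.130000, -2.580312) = -3.278010
  u ← -2.320000 + (0.13/2)·(-2.002400 + (-3.278010)) = -2.663227
u(0.13) ≈ -2.6632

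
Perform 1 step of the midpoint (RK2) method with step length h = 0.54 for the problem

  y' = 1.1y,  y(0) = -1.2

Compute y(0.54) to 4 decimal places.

Midpoint: k1 = f(t_n, y_n); k2 = f(t_n + h/2, y_n + (h/2)·k1); y_{n+1} = y_n + h·k2.
t=0.000000, y=-1.200000:
  k1 = f(0.000000, -1.200000) = -1.320000
  k2 = f(0.270000, -1.556400) = -1.712040
  y ← -1.200000 + 0.54·(-1.712040) = -2.124502
y(0.54) ≈ -2.1245

-2.1245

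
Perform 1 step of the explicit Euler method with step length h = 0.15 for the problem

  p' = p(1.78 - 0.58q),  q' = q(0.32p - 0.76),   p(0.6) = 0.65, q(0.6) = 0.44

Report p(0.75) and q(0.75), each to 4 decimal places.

0.7987, 0.4036

Euler on (p,q): p_{n+1} = p_n + h·p', q_{n+1} = q_n + h·q'.
0.600000: (0.650000, 0.440000); f=(0.991120, -0.242880) → (0.798668, 0.403568)
(p(0.75), q(0.75)) ≈ (0.7987, 0.4036)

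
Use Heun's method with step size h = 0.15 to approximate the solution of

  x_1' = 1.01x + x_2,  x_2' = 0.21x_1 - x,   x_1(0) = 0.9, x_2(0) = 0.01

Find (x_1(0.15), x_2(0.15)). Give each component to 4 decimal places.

Heun on (x_1,x_2): k1 = f(x_n, state_n); k2 = f(x_n + h, state_n + h·k1); state_{n+1} = state_n + (h/2)·(k1 + k2).
0.000000: (0.900000, 0.010000)
  k1 = (0.010000, 0.189000)
  predictor → (0.901500, 0.038350)
  k2 = (0.189850, 0.039315)
  → (0.914989, 0.027124)
(x_1(0.15), x_2(0.15)) ≈ (0.9150, 0.0271)

0.9150, 0.0271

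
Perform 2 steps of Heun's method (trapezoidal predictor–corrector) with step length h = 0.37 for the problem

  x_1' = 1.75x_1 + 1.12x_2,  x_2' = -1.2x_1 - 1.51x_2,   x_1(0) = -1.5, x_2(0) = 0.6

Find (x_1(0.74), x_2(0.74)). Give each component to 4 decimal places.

Heun on (x_1,x_2): k1 = f(t_n, state_n); k2 = f(t_n + h, state_n + h·k1); state_{n+1} = state_n + (h/2)·(k1 + k2).
0.000000: (-1.500000, 0.600000)
  k1 = (-1.953000, 0.894000)
  predictor → (-2.222610, 0.930780)
  k2 = (-2.847094, 1.261654)
  → (-2.388017, 0.998796)
0.370000: (-2.388017, 0.998796)
  k1 = (-3.060379, 1.357439)
  predictor → (-3.520358, 1.501048)
  k2 = (-4.479451, 1.957846)
  → (-3.782886, 1.612124)
(x_1(0.74), x_2(0.74)) ≈ (-3.7829, 1.6121)

-3.7829, 1.6121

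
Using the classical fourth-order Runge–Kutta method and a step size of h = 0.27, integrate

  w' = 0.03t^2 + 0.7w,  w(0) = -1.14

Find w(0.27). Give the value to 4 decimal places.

RK4: k1 = f(t_n, w_n); k2 = f(t_n + h/2, w_n + (h/2)·k1); k3 = f(t_n + h/2, w_n + (h/2)·k2); k4 = f(t_n + h, w_n + h·k3); w_{n+1} = w_n + (h/6)·(k1 + 2k2 + 2k3 + k4).
t=0.000000, w=-1.140000:
  k1 = f(0.000000, -1.140000) = -0.798000
  k2 = f(0.135000, -1.247730) = -0.872864
  k3 = f(0.135000, -1.257837) = -0.879939
  k4 = f(0.270000, -1.377584) = -0.962121
  w ← -1.140000 + (0.27/6)·(k1 + 2k2 + 2k3 + k4) = -1.376958
w(0.27) ≈ -1.3770

-1.3770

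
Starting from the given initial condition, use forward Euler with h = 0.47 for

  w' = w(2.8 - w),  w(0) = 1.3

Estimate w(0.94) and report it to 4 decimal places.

Euler: w_{n+1} = w_n + h·f(t_n, w_n).
t=0.000000, w=1.300000: f=1.950000 → w ← 1.300000 + 0.47·1.950000 = 2.216500
t=0.470000, w=2.216500: f=1.293328 → w ← 2.216500 + 0.47·1.293328 = 2.824364
w(0.94) ≈ 2.8244

2.8244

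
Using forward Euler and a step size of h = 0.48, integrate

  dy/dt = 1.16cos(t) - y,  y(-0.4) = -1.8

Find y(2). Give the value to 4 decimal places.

Euler: y_{n+1} = y_n + h·f(t_n, y_n).
t=-0.400000, y=-1.800000: f=2.868431 → y ← -1.800000 + 0.48·2.868431 = -0.423153
t=0.080000, y=-0.423153: f=1.579443 → y ← -0.423153 + 0.48·1.579443 = 0.334980
t=0.560000, y=0.334980: f=0.647836 → y ← 0.334980 + 0.48·0.647836 = 0.645941
t=1.040000, y=0.645941: f=-0.058725 → y ← 0.645941 + 0.48·(-0.058725) = 0.617753
t=1.520000, y=0.617753: f=-0.558854 → y ← 0.617753 + 0.48·(-0.558854) = 0.349503
y(2) ≈ 0.3495

0.3495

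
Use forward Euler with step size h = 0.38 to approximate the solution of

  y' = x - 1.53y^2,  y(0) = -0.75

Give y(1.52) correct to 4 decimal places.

Euler: y_{n+1} = y_n + h·f(x_n, y_n).
x=0.000000, y=-0.750000: f=-0.860625 → y ← -0.750000 + 0.38·(-0.860625) = -1.077037
x=0.380000, y=-1.077037: f=-1.394815 → y ← -1.077037 + 0.38·(-1.394815) = -1.607067
x=0.760000, y=-1.607067: f=-3.191477 → y ← -1.607067 + 0.38·(-3.191477) = -2.819829
x=1.140000, y=-2.819829: f=-11.025693 → y ← -2.819829 + 0.38·(-11.025693) = -7.009592
y(1.52) ≈ -7.0096

-7.0096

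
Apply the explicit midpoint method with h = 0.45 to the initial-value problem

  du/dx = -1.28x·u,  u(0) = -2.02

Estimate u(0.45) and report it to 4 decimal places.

-1.7582

Midpoint: k1 = f(x_n, u_n); k2 = f(x_n + h/2, u_n + (h/2)·k1); u_{n+1} = u_n + h·k2.
x=0.000000, u=-2.020000:
  k1 = f(0.000000, -2.020000) = 0.000000
  k2 = f(0.225000, -2.020000) = 0.581760
  u ← -2.020000 + 0.45·0.581760 = -1.758208
u(0.45) ≈ -1.7582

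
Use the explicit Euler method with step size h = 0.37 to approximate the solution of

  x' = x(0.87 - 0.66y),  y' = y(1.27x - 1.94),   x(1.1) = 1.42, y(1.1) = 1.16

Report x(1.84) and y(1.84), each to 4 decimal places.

Euler on (x,y): x_{n+1} = x_n + h·x', y_{n+1} = y_n + h·y'.
1.100000: (1.420000, 1.160000); f=(0.148248, -0.158456) → (1.474852, 1.101371)
1.470000: (1.474852, 1.101371); f=(0.211044, -0.073724) → (1.552938, 1.074093)
(x(1.84), y(1.84)) ≈ (1.5529, 1.0741)

1.5529, 1.0741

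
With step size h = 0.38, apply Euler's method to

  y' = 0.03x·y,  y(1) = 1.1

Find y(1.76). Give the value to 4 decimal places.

Euler: y_{n+1} = y_n + h·f(x_n, y_n).
x=1.000000, y=1.100000: f=0.033000 → y ← 1.100000 + 0.38·0.033000 = 1.112540
x=1.380000, y=1.112540: f=0.046059 → y ← 1.112540 + 0.38·0.046059 = 1.130042
y(1.76) ≈ 1.1300

1.1300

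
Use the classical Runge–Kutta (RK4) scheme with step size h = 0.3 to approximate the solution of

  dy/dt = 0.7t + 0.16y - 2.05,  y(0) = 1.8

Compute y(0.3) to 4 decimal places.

1.2905

RK4: k1 = f(t_n, y_n); k2 = f(t_n + h/2, y_n + (h/2)·k1); k3 = f(t_n + h/2, y_n + (h/2)·k2); k4 = f(t_n + h, y_n + h·k3); y_{n+1} = y_n + (h/6)·(k1 + 2k2 + 2k3 + k4).
t=0.000000, y=1.800000:
  k1 = f(0.000000, 1.800000) = -1.762000
  k2 = f(0.150000, 1.535700) = -1.699288
  k3 = f(0.150000, 1.545107) = -1.697783
  k4 = f(0.300000, 1.290665) = -1.633494
  y ← 1.800000 + (0.3/6)·(k1 + 2k2 + 2k3 + k4) = 1.290518
y(0.3) ≈ 1.2905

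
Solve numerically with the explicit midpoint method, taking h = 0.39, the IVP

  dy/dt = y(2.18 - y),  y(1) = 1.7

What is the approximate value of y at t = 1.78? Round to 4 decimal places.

Midpoint: k1 = f(t_n, y_n); k2 = f(t_n + h/2, y_n + (h/2)·k1); y_{n+1} = y_n + h·k2.
t=1.000000, y=1.700000:
  k1 = f(1.000000, 1.700000) = 0.816000
  k2 = f(1.195000, 1.859120) = 0.596554
  y ← 1.700000 + 0.39·0.596554 = 1.932656
t=1.390000, y=1.932656:
  k1 = f(1.390000, 1.932656) = 0.478030
  k2 = f(1.585000, 2.025872) = 0.312243
  y ← 1.932656 + 0.39·0.312243 = 2.054431
y(1.78) ≈ 2.0544

2.0544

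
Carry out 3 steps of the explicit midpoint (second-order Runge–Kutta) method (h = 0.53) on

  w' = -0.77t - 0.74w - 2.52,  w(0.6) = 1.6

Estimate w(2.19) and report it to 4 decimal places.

-2.9222

Midpoint: k1 = f(t_n, w_n); k2 = f(t_n + h/2, w_n + (h/2)·k1); w_{n+1} = w_n + h·k2.
t=0.600000, w=1.600000:
  k1 = f(0.600000, 1.600000) = -4.166000
  k2 = f(0.865000, 0.496010) = -3.553097
  w ← 1.600000 + 0.53·(-3.553097) = -0.283142
t=1.130000, w=-0.283142:
  k1 = f(1.130000, -0.283142) = -3.180575
  k2 = f(1.395000, -1.125994) = -2.760914
  w ← -0.283142 + 0.53·(-2.760914) = -1.746426
t=1.660000, w=-1.746426:
  k1 = f(1.660000, -1.746426) = -2.505845
  k2 = f(1.925000, -2.410475) = -2.218498
  w ← -1.746426 + 0.53·(-2.218498) = -2.922230
w(2.19) ≈ -2.9222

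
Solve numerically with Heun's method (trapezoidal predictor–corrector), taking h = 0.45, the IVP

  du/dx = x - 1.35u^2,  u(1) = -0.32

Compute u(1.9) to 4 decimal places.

0.7326

Heun: k1 = f(x_n, u_n); k2 = f(x_n + h, u_n + h·k1); u_{n+1} = u_n + (h/2)·(k1 + k2).
x=1.000000, u=-0.320000:
  k1 = f(1.000000, -0.320000) = 0.861760
  k2 = f(1.450000, 0.067792) = 1.443796
  u ← -0.320000 + (0.45/2)·(0.861760 + 1.443796) = 0.198750
x=1.450000, u=0.198750:
  k1 = f(1.450000, 0.198750) = 1.396673
  k2 = f(1.900000, 0.827253) = 0.976131
  u ← 0.198750 + (0.45/2)·(1.396673 + 0.976131) = 0.732631
u(1.9) ≈ 0.7326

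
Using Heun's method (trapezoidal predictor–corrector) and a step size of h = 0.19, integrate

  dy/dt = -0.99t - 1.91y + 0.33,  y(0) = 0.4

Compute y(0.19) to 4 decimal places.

0.3146

Heun: k1 = f(t_n, y_n); k2 = f(t_n + h, y_n + h·k1); y_{n+1} = y_n + (h/2)·(k1 + k2).
t=0.000000, y=0.400000:
  k1 = f(0.000000, 0.400000) = -0.434000
  k2 = f(0.190000, 0.317540) = -0.464601
  y ← 0.400000 + (0.19/2)·(-0.434000 + (-0.464601)) = 0.314633
y(0.19) ≈ 0.3146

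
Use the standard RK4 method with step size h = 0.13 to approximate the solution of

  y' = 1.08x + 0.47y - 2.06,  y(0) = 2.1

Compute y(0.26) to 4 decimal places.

RK4: k1 = f(x_n, y_n); k2 = f(x_n + h/2, y_n + (h/2)·k1); k3 = f(x_n + h/2, y_n + (h/2)·k2); k4 = f(x_n + h, y_n + h·k3); y_{n+1} = y_n + (h/6)·(k1 + 2k2 + 2k3 + k4).
x=0.000000, y=2.100000:
  k1 = f(0.000000, 2.100000) = -1.073000
  k2 = f(0.065000, 2.030255) = -1.035580
  k3 = f(0.065000, 2.032687) = -1.034437
  k4 = f(0.130000, 1.965523) = -0.995804
  y ← 2.100000 + (0.13/6)·(k1 + 2k2 + 2k3 + k4) = 1.965475
x=0.130000, y=1.965475:
  k1 = f(0.130000, 1.965475) = -0.995827
  k2 = f(0.195000, 1.900746) = -0.956049
  k3 = f(0.195000, 1.903332) = -0.954834
  k4 = f(0.260000, 1.841347) = -0.913767
  y ← 1.965475 + (0.13/6)·(k1 + 2k2 + 2k3 + k4) = 1.841296
y(0.26) ≈ 1.8413

1.8413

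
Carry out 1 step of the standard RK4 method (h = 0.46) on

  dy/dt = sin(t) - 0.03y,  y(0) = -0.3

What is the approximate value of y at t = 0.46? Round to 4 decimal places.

RK4: k1 = f(t_n, y_n); k2 = f(t_n + h/2, y_n + (h/2)·k1); k3 = f(t_n + h/2, y_n + (h/2)·k2); k4 = f(t_n + h, y_n + h·k3); y_{n+1} = y_n + (h/6)·(k1 + 2k2 + 2k3 + k4).
t=0.000000, y=-0.300000:
  k1 = f(0.000000, -0.300000) = 0.009000
  k2 = f(0.230000, -0.297930) = 0.236915
  k3 = f(0.230000, -0.245509) = 0.235343
  k4 = f(0.460000, -0.191742) = 0.449700
  y ← -0.300000 + (0.46/6)·(k1 + 2k2 + 2k3 + k4) = -0.192420
y(0.46) ≈ -0.1924

-0.1924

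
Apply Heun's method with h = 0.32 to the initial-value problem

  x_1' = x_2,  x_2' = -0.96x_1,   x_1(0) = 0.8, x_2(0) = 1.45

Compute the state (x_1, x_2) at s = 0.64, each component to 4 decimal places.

Heun on (x_1,x_2): k1 = f(s_n, state_n); k2 = f(s_n + h, state_n + h·k1); state_{n+1} = state_n + (h/2)·(k1 + k2).
0.000000: (0.800000, 1.450000)
  k1 = (1.450000, -0.768000)
  predictor → (1.264000, 1.204240)
  k2 = (1.204240, -1.213440)
  → (1.224678, 1.132970)
0.320000: (1.224678, 1.132970)
  k1 = (1.132970, -1.175691)
  predictor → (1.587229, 0.756748)
  k2 = (0.756748, -1.523740)
  → (1.527033, 0.701061)
(x_1(0.64), x_2(0.64)) ≈ (1.5270, 0.7011)

1.5270, 0.7011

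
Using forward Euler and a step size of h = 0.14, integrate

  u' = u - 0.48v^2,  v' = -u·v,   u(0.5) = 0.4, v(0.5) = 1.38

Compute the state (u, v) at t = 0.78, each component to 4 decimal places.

0.2599, 1.2429

Euler on (u,v): u_{n+1} = u_n + h·u', v_{n+1} = v_n + h·v'.
0.500000: (0.400000, 1.380000); f=(-0.514112, -0.552000) → (0.328024, 1.302720)
0.640000: (0.328024, 1.302720); f=(-0.486574, -0.427324) → (0.259904, 1.242895)
(u(0.78), v(0.78)) ≈ (0.2599, 1.2429)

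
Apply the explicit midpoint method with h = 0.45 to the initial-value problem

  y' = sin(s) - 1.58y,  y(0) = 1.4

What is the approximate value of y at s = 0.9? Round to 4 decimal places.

Midpoint: k1 = f(s_n, y_n); k2 = f(s_n + h/2, y_n + (h/2)·k1); y_{n+1} = y_n + h·k2.
s=0.000000, y=1.400000:
  k1 = f(0.000000, 1.400000) = -2.212000
  k2 = f(0.225000, 0.902300) = -1.202528
  y ← 1.400000 + 0.45·(-1.202528) = 0.858863
s=0.450000, y=0.858863:
  k1 = f(0.450000, 0.858863) = -0.922037
  k2 = f(0.675000, 0.651404) = -0.404321
  y ← 0.858863 + 0.45·(-0.404321) = 0.676918
y(0.9) ≈ 0.6769

0.6769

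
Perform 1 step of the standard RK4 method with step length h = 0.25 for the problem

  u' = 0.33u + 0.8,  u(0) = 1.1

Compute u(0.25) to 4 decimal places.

1.4031

RK4: k1 = f(s_n, u_n); k2 = f(s_n + h/2, u_n + (h/2)·k1); k3 = f(s_n + h/2, u_n + (h/2)·k2); k4 = f(s_n + h, u_n + h·k3); u_{n+1} = u_n + (h/6)·(k1 + 2k2 + 2k3 + k4).
s=0.000000, u=1.100000:
  k1 = f(0.000000, 1.100000) = 1.163000
  k2 = f(0.125000, 1.245375) = 1.210974
  k3 = f(0.125000, 1.251372) = 1.212953
  k4 = f(0.250000, 1.403238) = 1.263069
  u ← 1.100000 + (0.25/6)·(k1 + 2k2 + 2k3 + k4) = 1.403080
u(0.25) ≈ 1.4031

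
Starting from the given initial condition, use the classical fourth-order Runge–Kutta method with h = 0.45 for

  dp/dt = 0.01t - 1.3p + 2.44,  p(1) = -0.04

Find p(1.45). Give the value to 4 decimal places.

0.8122

RK4: k1 = f(t_n, p_n); k2 = f(t_n + h/2, p_n + (h/2)·k1); k3 = f(t_n + h/2, p_n + (h/2)·k2); k4 = f(t_n + h, p_n + h·k3); p_{n+1} = p_n + (h/6)·(k1 + 2k2 + 2k3 + k4).
t=1.000000, p=-0.040000:
  k1 = f(1.000000, -0.040000) = 2.502000
  k2 = f(1.225000, 0.522950) = 1.772415
  k3 = f(1.225000, 0.358793) = 1.985819
  k4 = f(1.450000, 0.853618) = 1.344796
  p ← -0.040000 + (0.45/6)·(k1 + 2k2 + 2k3 + k4) = 0.812245
p(1.45) ≈ 0.8122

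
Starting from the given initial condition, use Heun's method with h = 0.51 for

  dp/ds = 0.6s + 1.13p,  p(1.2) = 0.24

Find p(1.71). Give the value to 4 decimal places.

Heun: k1 = f(s_n, p_n); k2 = f(s_n + h, p_n + h·k1); p_{n+1} = p_n + (h/2)·(k1 + k2).
s=1.200000, p=0.240000:
  k1 = f(1.200000, 0.240000) = 0.991200
  k2 = f(1.710000, 0.745512) = 1.868429
  p ← 0.240000 + (0.51/2)·(0.991200 + 1.868429) = 0.969205
p(1.71) ≈ 0.9692

0.9692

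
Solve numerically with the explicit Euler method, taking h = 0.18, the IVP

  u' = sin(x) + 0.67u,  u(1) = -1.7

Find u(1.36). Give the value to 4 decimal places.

Euler: u_{n+1} = u_n + h·f(x_n, u_n).
x=1.000000, u=-1.700000: f=-0.297529 → u ← -1.700000 + 0.18·(-0.297529) = -1.753555
x=1.180000, u=-1.753555: f=-0.250276 → u ← -1.753555 + 0.18·(-0.250276) = -1.798605
u(1.36) ≈ -1.7986

-1.7986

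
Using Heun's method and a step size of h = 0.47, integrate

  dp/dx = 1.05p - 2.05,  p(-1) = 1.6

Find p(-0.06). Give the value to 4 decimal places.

1.0330

Heun: k1 = f(x_n, p_n); k2 = f(x_n + h, p_n + h·k1); p_{n+1} = p_n + (h/2)·(k1 + k2).
x=-1.000000, p=1.600000:
  k1 = f(-1.000000, 1.600000) = -0.370000
  k2 = f(-0.530000, 1.426100) = -0.552595
  p ← 1.600000 + (0.47/2)·(-0.370000 + (-0.552595)) = 1.383190
x=-0.530000, p=1.383190:
  k1 = f(-0.530000, 1.383190) = -0.597650
  k2 = f(-0.060000, 1.102295) = -0.892591
  p ← 1.383190 + (0.47/2)·(-0.597650 + (-0.892591)) = 1.032984
p(-0.06) ≈ 1.0330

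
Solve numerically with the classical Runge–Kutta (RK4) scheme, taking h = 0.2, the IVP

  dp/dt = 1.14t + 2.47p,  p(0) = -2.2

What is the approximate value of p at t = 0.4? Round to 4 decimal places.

RK4: k1 = f(t_n, p_n); k2 = f(t_n + h/2, p_n + (h/2)·k1); k3 = f(t_n + h/2, p_n + (h/2)·k2); k4 = f(t_n + h, p_n + h·k3); p_{n+1} = p_n + (h/6)·(k1 + 2k2 + 2k3 + k4).
t=0.000000, p=-2.200000:
  k1 = f(0.000000, -2.200000) = -5.434000
  k2 = f(0.100000, -2.743400) = -6.662198
  k3 = f(0.100000, -2.866220) = -6.965563
  k4 = f(0.200000, -3.593113) = -8.646988
  p ← -2.200000 + (0.2/6)·(k1 + 2k2 + 2k3 + k4) = -3.577884
t=0.200000, p=-3.577884:
  k1 = f(0.200000, -3.577884) = -8.609373
  k2 = f(0.300000, -4.438821) = -10.621888
  k3 = f(0.300000, -4.640072) = -11.118979
  k4 = f(0.400000, -5.801679) = -13.874148
  p ← -3.577884 + (0.2/6)·(k1 + 2k2 + 2k3 + k4) = -5.776725
p(0.4) ≈ -5.7767

-5.7767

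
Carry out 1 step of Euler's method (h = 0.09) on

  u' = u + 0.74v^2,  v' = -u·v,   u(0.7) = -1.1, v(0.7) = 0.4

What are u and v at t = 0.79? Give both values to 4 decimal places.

-1.1883, 0.4396

Euler on (u,v): u_{n+1} = u_n + h·u', v_{n+1} = v_n + h·v'.
0.700000: (-1.100000, 0.400000); f=(-0.981600, 0.440000) → (-1.188344, 0.439600)
(u(0.79), v(0.79)) ≈ (-1.1883, 0.4396)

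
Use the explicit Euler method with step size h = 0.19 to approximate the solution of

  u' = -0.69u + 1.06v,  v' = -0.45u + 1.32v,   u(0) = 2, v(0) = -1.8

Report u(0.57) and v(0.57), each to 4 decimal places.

Euler on (u,v): u_{n+1} = u_n + h·u', v_{n+1} = v_n + h·v'.
0.000000: (2.000000, -1.800000); f=(-3.288000, -3.276000) → (1.375280, -2.422440)
0.190000: (1.375280, -2.422440); f=(-3.516730, -3.816497) → (0.707101, -3.147574)
0.380000: (0.707101, -3.147574); f=(-3.824329, -4.472994) → (-0.019521, -3.997443)
(u(0.57), v(0.57)) ≈ (-0.0195, -3.9974)

-0.0195, -3.9974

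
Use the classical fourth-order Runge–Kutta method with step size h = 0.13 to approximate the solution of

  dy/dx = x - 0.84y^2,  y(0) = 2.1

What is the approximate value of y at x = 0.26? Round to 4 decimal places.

1.4670

RK4: k1 = f(x_n, y_n); k2 = f(x_n + h/2, y_n + (h/2)·k1); k3 = f(x_n + h/2, y_n + (h/2)·k2); k4 = f(x_n + h, y_n + h·k3); y_{n+1} = y_n + (h/6)·(k1 + 2k2 + 2k3 + k4).
x=0.000000, y=2.100000:
  k1 = f(0.000000, 2.100000) = -3.704400
  k2 = f(0.065000, 1.859214) = -2.838608
  k3 = f(0.065000, 1.915490) = -3.017047
  k4 = f(0.130000, 1.707784) = -2.319882
  y ← 2.100000 + (0.13/6)·(k1 + 2k2 + 2k3 + k4) = 1.715729
x=0.130000, y=1.715729:
  k1 = f(0.130000, 1.715729) = -2.342729
  k2 = f(0.195000, 1.563451) = -1.858279
  k3 = f(0.195000, 1.594941) = -1.941822
  k4 = f(0.260000, 1.463292) = -1.538628
  y ← 1.715729 + (0.13/6)·(k1 + 2k2 + 2k3 + k4) = 1.466962
y(0.26) ≈ 1.4670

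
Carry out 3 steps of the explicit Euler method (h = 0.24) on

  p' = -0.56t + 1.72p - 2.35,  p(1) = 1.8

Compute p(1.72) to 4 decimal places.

Euler: p_{n+1} = p_n + h·f(t_n, p_n).
t=1.000000, p=1.800000: f=0.186000 → p ← 1.800000 + 0.24·0.186000 = 1.844640
t=1.240000, p=1.844640: f=0.128381 → p ← 1.844640 + 0.24·0.128381 = 1.875451
t=1.480000, p=1.875451: f=0.046976 → p ← 1.875451 + 0.24·0.046976 = 1.886726
p(1.72) ≈ 1.8867

1.8867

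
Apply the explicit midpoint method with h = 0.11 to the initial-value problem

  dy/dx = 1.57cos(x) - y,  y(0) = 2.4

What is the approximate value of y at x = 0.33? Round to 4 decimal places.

Midpoint: k1 = f(x_n, y_n); k2 = f(x_n + h/2, y_n + (h/2)·k1); y_{n+1} = y_n + h·k2.
x=0.000000, y=2.400000:
  k1 = f(0.000000, 2.400000) = -0.830000
  k2 = f(0.055000, 2.354350) = -0.786724
  y ← 2.400000 + 0.11·(-0.786724) = 2.313460
x=0.110000, y=2.313460:
  k1 = f(0.110000, 2.313460) = -0.752949
  k2 = f(0.165000, 2.272048) = -0.723371
  y ← 2.313460 + 0.11·(-0.723371) = 2.233890
x=0.220000, y=2.233890:
  k1 = f(0.220000, 2.233890) = -0.701731
  k2 = f(0.275000, 2.195294) = -0.684287
  y ← 2.233890 + 0.11·(-0.684287) = 2.158618
y(0.33) ≈ 2.1586

2.1586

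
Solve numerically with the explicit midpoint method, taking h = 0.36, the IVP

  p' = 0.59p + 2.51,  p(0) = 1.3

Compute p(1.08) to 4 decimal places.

6.2069

Midpoint: k1 = f(x_n, p_n); k2 = f(x_n + h/2, p_n + (h/2)·k1); p_{n+1} = p_n + h·k2.
x=0.000000, p=1.300000:
  k1 = f(0.000000, 1.300000) = 3.277000
  k2 = f(0.180000, 1.889860) = 3.625017
  p ← 1.300000 + 0.36·3.625017 = 2.605006
x=0.360000, p=2.605006:
  k1 = f(0.360000, 2.605006) = 4.046954
  k2 = f(0.540000, 3.333458) = 4.476740
  p ← 2.605006 + 0.36·4.476740 = 4.216633
x=0.720000, p=4.216633:
  k1 = f(0.720000, 4.216633) = 4.997813
  k2 = f(0.900000, 5.116239) = 5.528581
  p ← 4.216633 + 0.36·5.528581 = 6.206922
p(1.08) ≈ 6.2069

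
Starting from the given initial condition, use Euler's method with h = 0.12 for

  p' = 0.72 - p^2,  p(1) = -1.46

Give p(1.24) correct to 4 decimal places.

Euler: p_{n+1} = p_n + h·f(t_n, p_n).
t=1.000000, p=-1.460000: f=-1.411600 → p ← -1.460000 + 0.12·(-1.411600) = -1.629392
t=1.120000, p=-1.629392: f=-1.934918 → p ← -1.629392 + 0.12·(-1.934918) = -1.861582
p(1.24) ≈ -1.8616

-1.8616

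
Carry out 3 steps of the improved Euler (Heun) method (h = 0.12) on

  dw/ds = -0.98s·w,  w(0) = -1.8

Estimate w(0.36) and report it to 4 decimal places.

-1.6891

Heun: k1 = f(s_n, w_n); k2 = f(s_n + h, w_n + h·k1); w_{n+1} = w_n + (h/2)·(k1 + k2).
s=0.000000, w=-1.800000:
  k1 = f(0.000000, -1.800000) = 0.000000
  k2 = f(0.120000, -1.800000) = 0.211680
  w ← -1.800000 + (0.12/2)·(0.000000 + 0.211680) = -1.787299
s=0.120000, w=-1.787299:
  k1 = f(0.120000, -1.787299) = 0.210186
  k2 = f(0.240000, -1.762077) = 0.414440
  w ← -1.787299 + (0.12/2)·(0.210186 + 0.414440) = -1.749822
s=0.240000, w=-1.749822:
  k1 = f(0.240000, -1.749822) = 0.411558
  k2 = f(0.360000, -1.700435) = 0.599913
  w ← -1.749822 + (0.12/2)·(0.411558 + 0.599913) = -1.689133
w(0.36) ≈ -1.6891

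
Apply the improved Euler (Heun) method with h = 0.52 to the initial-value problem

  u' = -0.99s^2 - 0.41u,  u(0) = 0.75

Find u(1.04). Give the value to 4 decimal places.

Heun: k1 = f(s_n, u_n); k2 = f(s_n + h, u_n + h·k1); u_{n+1} = u_n + (h/2)·(k1 + k2).
s=0.000000, u=0.750000:
  k1 = f(0.000000, 0.750000) = -0.307500
  k2 = f(0.520000, 0.590100) = -0.509637
  u ← 0.750000 + (0.52/2)·(-0.307500 + (-0.509637)) = 0.537544
s=0.520000, u=0.537544:
  k1 = f(0.520000, 0.537544) = -0.488089
  k2 = f(1.040000, 0.283738) = -1.187117
  u ← 0.537544 + (0.52/2)·(-0.488089 + (-1.187117)) = 0.101991
u(1.04) ≈ 0.1020

0.1020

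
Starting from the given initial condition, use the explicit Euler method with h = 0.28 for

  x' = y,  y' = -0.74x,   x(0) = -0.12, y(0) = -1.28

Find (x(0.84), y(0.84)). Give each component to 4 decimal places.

-1.1535, -0.9841

Euler on (x,y): x_{n+1} = x_n + h·x', y_{n+1} = y_n + h·y'.
0.000000: (-0.120000, -1.280000); f=(-1.280000, 0.088800) → (-0.478400, -1.255136)
0.280000: (-0.478400, -1.255136); f=(-1.255136, 0.354016) → (-0.829838, -1.156012)
0.560000: (-0.829838, -1.156012); f=(-1.156012, 0.614080) → (-1.153521, -0.984069)
(x(0.84), y(0.84)) ≈ (-1.1535, -0.9841)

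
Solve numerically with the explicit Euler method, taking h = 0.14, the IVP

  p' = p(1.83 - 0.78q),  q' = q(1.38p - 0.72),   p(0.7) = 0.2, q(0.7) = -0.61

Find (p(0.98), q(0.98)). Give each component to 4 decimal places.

0.3489, -0.5437

Euler on (p,q): p_{n+1} = p_n + h·p', q_{n+1} = q_n + h·q'.
0.700000: (0.200000, -0.610000); f=(0.461160, 0.270840) → (0.264562, -0.572082)
0.840000: (0.264562, -0.572082); f=(0.602203, 0.203034) → (0.348871, -0.543658)
(p(0.98), q(0.98)) ≈ (0.3489, -0.5437)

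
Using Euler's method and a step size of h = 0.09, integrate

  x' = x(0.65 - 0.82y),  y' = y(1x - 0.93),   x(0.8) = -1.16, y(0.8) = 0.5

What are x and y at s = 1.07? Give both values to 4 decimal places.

-1.2606, 0.2651

Euler on (x,y): x_{n+1} = x_n + h·x', y_{n+1} = y_n + h·y'.
0.800000: (-1.160000, 0.500000); f=(-0.278400, -1.045000) → (-1.185056, 0.405950)
0.890000: (-1.185056, 0.405950); f=(-0.375806, -0.858607) → (-1.218879, 0.328675)
0.980000: (-1.218879, 0.328675); f=(-0.463766, -0.706283) → (-1.260618, 0.265110)
(x(1.07), y(1.07)) ≈ (-1.2606, 0.2651)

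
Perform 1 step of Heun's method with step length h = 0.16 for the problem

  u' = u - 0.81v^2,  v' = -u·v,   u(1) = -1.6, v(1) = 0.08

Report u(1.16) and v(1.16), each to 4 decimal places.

-1.8776, 0.1052

Heun on (u,v): k1 = f(t_n, state_n); k2 = f(t_n + h, state_n + h·k1); state_{n+1} = state_n + (h/2)·(k1 + k2).
1.000000: (-1.600000, 0.080000)
  k1 = (-1.605184, 0.128000)
  predictor → (-1.856829, 0.100480)
  k2 = (-1.865007, 0.186574)
  → (-1.877615, 0.105166)
(u(1.16), v(1.16)) ≈ (-1.8776, 0.1052)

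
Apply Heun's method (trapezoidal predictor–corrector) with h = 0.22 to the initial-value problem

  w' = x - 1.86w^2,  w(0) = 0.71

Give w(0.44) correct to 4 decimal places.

0.5339

Heun: k1 = f(x_n, w_n); k2 = f(x_n + h, w_n + h·k1); w_{n+1} = w_n + (h/2)·(k1 + k2).
x=0.000000, w=0.710000:
  k1 = f(0.000000, 0.710000) = -0.937626
  k2 = f(0.220000, 0.503722) = -0.251949
  w ← 0.710000 + (0.22/2)·(-0.937626 + (-0.251949)) = 0.579147
x=0.220000, w=0.579147:
  k1 = f(0.220000, 0.579147) = -0.403864
  k2 = f(0.440000, 0.490297) = -0.007127
  w ← 0.579147 + (0.22/2)·(-0.403864 + (-0.007127)) = 0.533938
w(0.44) ≈ 0.5339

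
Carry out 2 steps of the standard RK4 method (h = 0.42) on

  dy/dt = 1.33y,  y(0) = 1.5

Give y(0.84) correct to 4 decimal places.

RK4: k1 = f(t_n, y_n); k2 = f(t_n + h/2, y_n + (h/2)·k1); k3 = f(t_n + h/2, y_n + (h/2)·k2); k4 = f(t_n + h, y_n + h·k3); y_{n+1} = y_n + (h/6)·(k1 + 2k2 + 2k3 + k4).
t=0.000000, y=1.500000:
  k1 = f(0.000000, 1.500000) = 1.995000
  k2 = f(0.210000, 1.918950) = 2.552204
  k3 = f(0.210000, 2.035963) = 2.707830
  k4 = f(0.420000, 2.637289) = 3.507594
  y ← 1.500000 + (0.42/6)·(k1 + 2k2 + 2k3 + k4) = 2.621586
t=0.420000, y=2.621586:
  k1 = f(0.420000, 2.621586) = 3.486710
  k2 = f(0.630000, 3.353795) = 4.460548
  k3 = f(0.630000, 3.558301) = 4.732541
  k4 = f(0.840000, 4.609253) = 6.130307
  y ← 2.621586 + (0.42/6)·(k1 + 2k2 + 2k3 + k4) = 4.581810
y(0.84) ≈ 4.5818

4.5818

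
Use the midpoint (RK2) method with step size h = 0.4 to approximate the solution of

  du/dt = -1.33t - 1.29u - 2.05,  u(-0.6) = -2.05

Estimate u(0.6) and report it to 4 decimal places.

-1.8501

Midpoint: k1 = f(t_n, u_n); k2 = f(t_n + h/2, u_n + (h/2)·k1); u_{n+1} = u_n + h·k2.
t=-0.600000, u=-2.050000:
  k1 = f(-0.600000, -2.050000) = 1.392500
  k2 = f(-0.400000, -1.771500) = 0.767235
  u ← -2.050000 + 0.4·0.767235 = -1.743106
t=-0.200000, u=-1.743106:
  k1 = f(-0.200000, -1.743106) = 0.464607
  k2 = f(0.000000, -1.650185) = 0.078738
  u ← -1.743106 + 0.4·0.078738 = -1.711611
t=0.200000, u=-1.711611:
  k1 = f(0.200000, -1.711611) = -0.108022
  k2 = f(0.400000, -1.733215) = -0.346152
  u ← -1.711611 + 0.4·(-0.346152) = -1.850072
u(0.6) ≈ -1.8501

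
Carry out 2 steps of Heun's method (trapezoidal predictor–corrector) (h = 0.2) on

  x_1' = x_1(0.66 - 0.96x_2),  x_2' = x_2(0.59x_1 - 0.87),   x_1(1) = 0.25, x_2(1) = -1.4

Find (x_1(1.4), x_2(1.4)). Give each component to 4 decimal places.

Heun on (x_1,x_2): k1 = f(t_n, state_n); k2 = f(t_n + h, state_n + h·k1); state_{n+1} = state_n + (h/2)·(k1 + k2).
1.000000: (0.250000, -1.400000)
  k1 = (0.501000, 1.011500)
  predictor → (0.350200, -1.197700)
  k2 = (0.633789, 0.794533)
  → (0.363479, -1.219397)
1.200000: (0.363479, -1.219397)
  k1 = (0.665392, 0.799372)
  predictor → (0.496557, -1.059522)
  k2 = (0.832797, 0.611377)
  → (0.513298, -1.078322)
(x_1(1.4), x_2(1.4)) ≈ (0.5133, -1.0783)

0.5133, -1.0783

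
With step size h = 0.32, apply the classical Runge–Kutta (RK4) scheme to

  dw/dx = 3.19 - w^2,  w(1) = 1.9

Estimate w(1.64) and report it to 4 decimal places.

1.7984

RK4: k1 = f(x_n, w_n); k2 = f(x_n + h/2, w_n + (h/2)·k1); k3 = f(x_n + h/2, w_n + (h/2)·k2); k4 = f(x_n + h, w_n + h·k3); w_{n+1} = w_n + (h/6)·(k1 + 2k2 + 2k3 + k4).
x=1.000000, w=1.900000:
  k1 = f(1.000000, 1.900000) = -0.420000
  k2 = f(1.160000, 1.832800) = -0.169156
  k3 = f(1.160000, 1.872935) = -0.317886
  k4 = f(1.320000, 1.798277) = -0.043799
  w ← 1.900000 + (0.32/6)·(k1 + 2k2 + 2k3 + k4) = 1.823313
x=1.320000, w=1.823313:
  k1 = f(1.320000, 1.823313) = -0.134470
  k2 = f(1.480000, 1.801798) = -0.056475
  k3 = f(1.480000, 1.814277) = -0.101601
  k4 = f(1.640000, 1.790801) = -0.016967
  w ← 1.823313 + (0.32/6)·(k1 + 2k2 + 2k3 + k4) = 1.798375
w(1.64) ≈ 1.7984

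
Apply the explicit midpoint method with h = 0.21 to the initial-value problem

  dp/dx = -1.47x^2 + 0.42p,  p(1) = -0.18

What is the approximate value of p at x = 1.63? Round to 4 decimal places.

-2.0503

Midpoint: k1 = f(x_n, p_n); k2 = f(x_n + h/2, p_n + (h/2)·k1); p_{n+1} = p_n + h·k2.
x=1.000000, p=-0.180000:
  k1 = f(1.000000, -0.180000) = -1.545600
  k2 = f(1.105000, -0.342288) = -1.938668
  p ← -0.180000 + 0.21·(-1.938668) = -0.587120
x=1.210000, p=-0.587120:
  k1 = f(1.210000, -0.587120) = -2.398817
  k2 = f(1.315000, -0.838996) = -2.894339
  p ← -0.587120 + 0.21·(-2.894339) = -1.194931
x=1.420000, p=-1.194931:
  k1 = f(1.420000, -1.194931) = -3.465979
  k2 = f(1.525000, -1.558859) = -4.073390
  p ← -1.194931 + 0.21·(-4.073390) = -2.050343
p(1.63) ≈ -2.0503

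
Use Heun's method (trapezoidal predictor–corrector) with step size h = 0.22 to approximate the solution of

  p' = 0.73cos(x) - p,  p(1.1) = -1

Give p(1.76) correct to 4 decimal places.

-0.4875

Heun: k1 = f(x_n, p_n); k2 = f(x_n + h, p_n + h·k1); p_{n+1} = p_n + (h/2)·(k1 + k2).
x=1.100000, p=-1.000000:
  k1 = f(1.100000, -1.000000) = 1.331125
  k2 = f(1.320000, -0.707152) = 0.888321
  p ← -1.000000 + (0.22/2)·(1.331125 + 0.888321) = -0.755861
x=1.320000, p=-0.755861:
  k1 = f(1.320000, -0.755861) = 0.937029
  k2 = f(1.540000, -0.549715) = 0.572192
  p ← -0.755861 + (0.22/2)·(0.937029 + 0.572192) = -0.589847
x=1.540000, p=-0.589847:
  k1 = f(1.540000, -0.589847) = 0.612324
  k2 = f(1.760000, -0.455135) = 0.317839
  p ← -0.589847 + (0.22/2)·(0.612324 + 0.317839) = -0.487529
p(1.76) ≈ -0.4875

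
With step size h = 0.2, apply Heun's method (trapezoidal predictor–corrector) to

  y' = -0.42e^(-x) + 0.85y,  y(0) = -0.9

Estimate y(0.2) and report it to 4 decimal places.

Heun: k1 = f(x_n, y_n); k2 = f(x_n + h, y_n + h·k1); y_{n+1} = y_n + (h/2)·(k1 + k2).
x=0.000000, y=-0.900000:
  k1 = f(0.000000, -0.900000) = -1.185000
  k2 = f(0.200000, -1.137000) = -1.310317
  y ← -0.900000 + (0.2/2)·(-1.185000 + (-1.310317)) = -1.149532
y(0.2) ≈ -1.1495

-1.1495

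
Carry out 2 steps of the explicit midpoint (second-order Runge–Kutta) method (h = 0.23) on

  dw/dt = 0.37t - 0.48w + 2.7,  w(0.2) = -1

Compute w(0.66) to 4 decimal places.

0.3775

Midpoint: k1 = f(t_n, w_n); k2 = f(t_n + h/2, w_n + (h/2)·k1); w_{n+1} = w_n + h·k2.
t=0.200000, w=-1.000000:
  k1 = f(0.200000, -1.000000) = 3.254000
  k2 = f(0.315000, -0.625790) = 3.116929
  w ← -1.000000 + 0.23·3.116929 = -0.283106
t=0.430000, w=-0.283106:
  k1 = f(0.430000, -0.283106) = 2.994991
  k2 = f(0.545000, 0.061318) = 2.872218
  w ← -0.283106 + 0.23·2.872218 = 0.377504
w(0.66) ≈ 0.3775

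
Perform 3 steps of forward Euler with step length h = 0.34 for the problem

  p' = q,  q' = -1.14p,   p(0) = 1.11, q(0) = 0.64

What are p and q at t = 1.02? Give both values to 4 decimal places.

Euler on (p,q): p_{n+1} = p_n + h·p', q_{n+1} = q_n + h·q'.
0.000000: (1.110000, 0.640000); f=(0.640000, -1.265400) → (1.327600, 0.209764)
0.340000: (1.327600, 0.209764); f=(0.209764, -1.513464) → (1.398920, -0.304814)
0.680000: (1.398920, -0.304814); f=(-0.304814, -1.594769) → (1.295283, -0.847035)
(p(1.02), q(1.02)) ≈ (1.2953, -0.8470)

1.2953, -0.8470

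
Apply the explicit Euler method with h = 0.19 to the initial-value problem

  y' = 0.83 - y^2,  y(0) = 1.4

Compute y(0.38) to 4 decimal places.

1.0761

Euler: y_{n+1} = y_n + h·f(t_n, y_n).
t=0.000000, y=1.400000: f=-1.130000 → y ← 1.400000 + 0.19·(-1.130000) = 1.185300
t=0.190000, y=1.185300: f=-0.574936 → y ← 1.185300 + 0.19·(-0.574936) = 1.076062
y(0.38) ≈ 1.0761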